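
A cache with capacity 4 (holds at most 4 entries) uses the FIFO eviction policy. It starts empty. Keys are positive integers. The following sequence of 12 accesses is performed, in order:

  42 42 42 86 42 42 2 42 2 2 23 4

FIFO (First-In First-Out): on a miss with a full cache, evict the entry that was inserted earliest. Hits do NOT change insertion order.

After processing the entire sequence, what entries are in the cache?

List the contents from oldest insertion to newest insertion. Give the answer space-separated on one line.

FIFO simulation (capacity=4):
  1. access 42: MISS. Cache (old->new): [42]
  2. access 42: HIT. Cache (old->new): [42]
  3. access 42: HIT. Cache (old->new): [42]
  4. access 86: MISS. Cache (old->new): [42 86]
  5. access 42: HIT. Cache (old->new): [42 86]
  6. access 42: HIT. Cache (old->new): [42 86]
  7. access 2: MISS. Cache (old->new): [42 86 2]
  8. access 42: HIT. Cache (old->new): [42 86 2]
  9. access 2: HIT. Cache (old->new): [42 86 2]
  10. access 2: HIT. Cache (old->new): [42 86 2]
  11. access 23: MISS. Cache (old->new): [42 86 2 23]
  12. access 4: MISS, evict 42. Cache (old->new): [86 2 23 4]
Total: 7 hits, 5 misses, 1 evictions

Answer: 86 2 23 4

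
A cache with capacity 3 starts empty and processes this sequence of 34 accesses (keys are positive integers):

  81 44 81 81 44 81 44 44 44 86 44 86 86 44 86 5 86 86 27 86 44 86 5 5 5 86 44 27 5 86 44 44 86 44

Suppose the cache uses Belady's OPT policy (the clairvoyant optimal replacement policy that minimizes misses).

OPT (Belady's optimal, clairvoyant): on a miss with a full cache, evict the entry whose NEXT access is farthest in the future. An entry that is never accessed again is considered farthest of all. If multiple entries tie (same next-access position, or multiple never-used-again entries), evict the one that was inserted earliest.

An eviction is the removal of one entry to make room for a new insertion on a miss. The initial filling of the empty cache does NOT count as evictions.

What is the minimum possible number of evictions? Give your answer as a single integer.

Answer: 5

Derivation:
OPT (Belady) simulation (capacity=3):
  1. access 81: MISS. Cache: [81]
  2. access 44: MISS. Cache: [81 44]
  3. access 81: HIT. Next use of 81: step 4. Cache: [81 44]
  4. access 81: HIT. Next use of 81: step 6. Cache: [81 44]
  5. access 44: HIT. Next use of 44: step 7. Cache: [81 44]
  6. access 81: HIT. Next use of 81: never. Cache: [81 44]
  7. access 44: HIT. Next use of 44: step 8. Cache: [81 44]
  8. access 44: HIT. Next use of 44: step 9. Cache: [81 44]
  9. access 44: HIT. Next use of 44: step 11. Cache: [81 44]
  10. access 86: MISS. Cache: [81 44 86]
  11. access 44: HIT. Next use of 44: step 14. Cache: [81 44 86]
  12. access 86: HIT. Next use of 86: step 13. Cache: [81 44 86]
  13. access 86: HIT. Next use of 86: step 15. Cache: [81 44 86]
  14. access 44: HIT. Next use of 44: step 21. Cache: [81 44 86]
  15. access 86: HIT. Next use of 86: step 17. Cache: [81 44 86]
  16. access 5: MISS, evict 81 (next use: never). Cache: [44 86 5]
  17. access 86: HIT. Next use of 86: step 18. Cache: [44 86 5]
  18. access 86: HIT. Next use of 86: step 20. Cache: [44 86 5]
  19. access 27: MISS, evict 5 (next use: step 23). Cache: [44 86 27]
  20. access 86: HIT. Next use of 86: step 22. Cache: [44 86 27]
  21. access 44: HIT. Next use of 44: step 27. Cache: [44 86 27]
  22. access 86: HIT. Next use of 86: step 26. Cache: [44 86 27]
  23. access 5: MISS, evict 27 (next use: step 28). Cache: [44 86 5]
  24. access 5: HIT. Next use of 5: step 25. Cache: [44 86 5]
  25. access 5: HIT. Next use of 5: step 29. Cache: [44 86 5]
  26. access 86: HIT. Next use of 86: step 30. Cache: [44 86 5]
  27. access 44: HIT. Next use of 44: step 31. Cache: [44 86 5]
  28. access 27: MISS, evict 44 (next use: step 31). Cache: [86 5 27]
  29. access 5: HIT. Next use of 5: never. Cache: [86 5 27]
  30. access 86: HIT. Next use of 86: step 33. Cache: [86 5 27]
  31. access 44: MISS, evict 5 (next use: never). Cache: [86 27 44]
  32. access 44: HIT. Next use of 44: step 34. Cache: [86 27 44]
  33. access 86: HIT. Next use of 86: never. Cache: [86 27 44]
  34. access 44: HIT. Next use of 44: never. Cache: [86 27 44]
Total: 26 hits, 8 misses, 5 evictions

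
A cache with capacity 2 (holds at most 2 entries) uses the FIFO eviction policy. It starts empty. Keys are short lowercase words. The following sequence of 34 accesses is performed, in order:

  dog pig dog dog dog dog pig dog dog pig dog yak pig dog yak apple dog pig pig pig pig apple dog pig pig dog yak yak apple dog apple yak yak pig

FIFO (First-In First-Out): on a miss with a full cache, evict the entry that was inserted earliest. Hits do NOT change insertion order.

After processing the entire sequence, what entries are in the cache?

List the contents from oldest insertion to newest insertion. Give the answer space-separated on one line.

FIFO simulation (capacity=2):
  1. access dog: MISS. Cache (old->new): [dog]
  2. access pig: MISS. Cache (old->new): [dog pig]
  3. access dog: HIT. Cache (old->new): [dog pig]
  4. access dog: HIT. Cache (old->new): [dog pig]
  5. access dog: HIT. Cache (old->new): [dog pig]
  6. access dog: HIT. Cache (old->new): [dog pig]
  7. access pig: HIT. Cache (old->new): [dog pig]
  8. access dog: HIT. Cache (old->new): [dog pig]
  9. access dog: HIT. Cache (old->new): [dog pig]
  10. access pig: HIT. Cache (old->new): [dog pig]
  11. access dog: HIT. Cache (old->new): [dog pig]
  12. access yak: MISS, evict dog. Cache (old->new): [pig yak]
  13. access pig: HIT. Cache (old->new): [pig yak]
  14. access dog: MISS, evict pig. Cache (old->new): [yak dog]
  15. access yak: HIT. Cache (old->new): [yak dog]
  16. access apple: MISS, evict yak. Cache (old->new): [dog apple]
  17. access dog: HIT. Cache (old->new): [dog apple]
  18. access pig: MISS, evict dog. Cache (old->new): [apple pig]
  19. access pig: HIT. Cache (old->new): [apple pig]
  20. access pig: HIT. Cache (old->new): [apple pig]
  21. access pig: HIT. Cache (old->new): [apple pig]
  22. access apple: HIT. Cache (old->new): [apple pig]
  23. access dog: MISS, evict apple. Cache (old->new): [pig dog]
  24. access pig: HIT. Cache (old->new): [pig dog]
  25. access pig: HIT. Cache (old->new): [pig dog]
  26. access dog: HIT. Cache (old->new): [pig dog]
  27. access yak: MISS, evict pig. Cache (old->new): [dog yak]
  28. access yak: HIT. Cache (old->new): [dog yak]
  29. access apple: MISS, evict dog. Cache (old->new): [yak apple]
  30. access dog: MISS, evict yak. Cache (old->new): [apple dog]
  31. access apple: HIT. Cache (old->new): [apple dog]
  32. access yak: MISS, evict apple. Cache (old->new): [dog yak]
  33. access yak: HIT. Cache (old->new): [dog yak]
  34. access pig: MISS, evict dog. Cache (old->new): [yak pig]
Total: 22 hits, 12 misses, 10 evictions

Answer: yak pig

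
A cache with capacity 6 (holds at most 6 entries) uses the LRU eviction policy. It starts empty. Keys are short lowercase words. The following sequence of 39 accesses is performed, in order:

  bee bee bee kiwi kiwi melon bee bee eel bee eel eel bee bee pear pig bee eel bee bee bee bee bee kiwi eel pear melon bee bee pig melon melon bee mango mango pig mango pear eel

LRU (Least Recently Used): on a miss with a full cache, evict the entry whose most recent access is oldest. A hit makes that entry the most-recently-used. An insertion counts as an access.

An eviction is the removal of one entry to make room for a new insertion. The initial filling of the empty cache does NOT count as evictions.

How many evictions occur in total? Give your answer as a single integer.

Answer: 1

Derivation:
LRU simulation (capacity=6):
  1. access bee: MISS. Cache (LRU->MRU): [bee]
  2. access bee: HIT. Cache (LRU->MRU): [bee]
  3. access bee: HIT. Cache (LRU->MRU): [bee]
  4. access kiwi: MISS. Cache (LRU->MRU): [bee kiwi]
  5. access kiwi: HIT. Cache (LRU->MRU): [bee kiwi]
  6. access melon: MISS. Cache (LRU->MRU): [bee kiwi melon]
  7. access bee: HIT. Cache (LRU->MRU): [kiwi melon bee]
  8. access bee: HIT. Cache (LRU->MRU): [kiwi melon bee]
  9. access eel: MISS. Cache (LRU->MRU): [kiwi melon bee eel]
  10. access bee: HIT. Cache (LRU->MRU): [kiwi melon eel bee]
  11. access eel: HIT. Cache (LRU->MRU): [kiwi melon bee eel]
  12. access eel: HIT. Cache (LRU->MRU): [kiwi melon bee eel]
  13. access bee: HIT. Cache (LRU->MRU): [kiwi melon eel bee]
  14. access bee: HIT. Cache (LRU->MRU): [kiwi melon eel bee]
  15. access pear: MISS. Cache (LRU->MRU): [kiwi melon eel bee pear]
  16. access pig: MISS. Cache (LRU->MRU): [kiwi melon eel bee pear pig]
  17. access bee: HIT. Cache (LRU->MRU): [kiwi melon eel pear pig bee]
  18. access eel: HIT. Cache (LRU->MRU): [kiwi melon pear pig bee eel]
  19. access bee: HIT. Cache (LRU->MRU): [kiwi melon pear pig eel bee]
  20. access bee: HIT. Cache (LRU->MRU): [kiwi melon pear pig eel bee]
  21. access bee: HIT. Cache (LRU->MRU): [kiwi melon pear pig eel bee]
  22. access bee: HIT. Cache (LRU->MRU): [kiwi melon pear pig eel bee]
  23. access bee: HIT. Cache (LRU->MRU): [kiwi melon pear pig eel bee]
  24. access kiwi: HIT. Cache (LRU->MRU): [melon pear pig eel bee kiwi]
  25. access eel: HIT. Cache (LRU->MRU): [melon pear pig bee kiwi eel]
  26. access pear: HIT. Cache (LRU->MRU): [melon pig bee kiwi eel pear]
  27. access melon: HIT. Cache (LRU->MRU): [pig bee kiwi eel pear melon]
  28. access bee: HIT. Cache (LRU->MRU): [pig kiwi eel pear melon bee]
  29. access bee: HIT. Cache (LRU->MRU): [pig kiwi eel pear melon bee]
  30. access pig: HIT. Cache (LRU->MRU): [kiwi eel pear melon bee pig]
  31. access melon: HIT. Cache (LRU->MRU): [kiwi eel pear bee pig melon]
  32. access melon: HIT. Cache (LRU->MRU): [kiwi eel pear bee pig melon]
  33. access bee: HIT. Cache (LRU->MRU): [kiwi eel pear pig melon bee]
  34. access mango: MISS, evict kiwi. Cache (LRU->MRU): [eel pear pig melon bee mango]
  35. access mango: HIT. Cache (LRU->MRU): [eel pear pig melon bee mango]
  36. access pig: HIT. Cache (LRU->MRU): [eel pear melon bee mango pig]
  37. access mango: HIT. Cache (LRU->MRU): [eel pear melon bee pig mango]
  38. access pear: HIT. Cache (LRU->MRU): [eel melon bee pig mango pear]
  39. access eel: HIT. Cache (LRU->MRU): [melon bee pig mango pear eel]
Total: 32 hits, 7 misses, 1 evictions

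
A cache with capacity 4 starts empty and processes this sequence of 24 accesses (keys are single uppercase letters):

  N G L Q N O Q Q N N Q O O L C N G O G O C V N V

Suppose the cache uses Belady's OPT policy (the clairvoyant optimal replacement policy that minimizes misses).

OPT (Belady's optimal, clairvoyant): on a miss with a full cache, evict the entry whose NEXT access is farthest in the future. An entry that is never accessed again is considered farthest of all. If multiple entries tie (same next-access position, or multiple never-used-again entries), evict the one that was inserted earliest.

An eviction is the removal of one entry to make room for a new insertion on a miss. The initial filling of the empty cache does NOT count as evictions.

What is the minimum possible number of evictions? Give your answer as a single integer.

Answer: 4

Derivation:
OPT (Belady) simulation (capacity=4):
  1. access N: MISS. Cache: [N]
  2. access G: MISS. Cache: [N G]
  3. access L: MISS. Cache: [N G L]
  4. access Q: MISS. Cache: [N G L Q]
  5. access N: HIT. Next use of N: step 9. Cache: [N G L Q]
  6. access O: MISS, evict G (next use: step 17). Cache: [N L Q O]
  7. access Q: HIT. Next use of Q: step 8. Cache: [N L Q O]
  8. access Q: HIT. Next use of Q: step 11. Cache: [N L Q O]
  9. access N: HIT. Next use of N: step 10. Cache: [N L Q O]
  10. access N: HIT. Next use of N: step 16. Cache: [N L Q O]
  11. access Q: HIT. Next use of Q: never. Cache: [N L Q O]
  12. access O: HIT. Next use of O: step 13. Cache: [N L Q O]
  13. access O: HIT. Next use of O: step 18. Cache: [N L Q O]
  14. access L: HIT. Next use of L: never. Cache: [N L Q O]
  15. access C: MISS, evict L (next use: never). Cache: [N Q O C]
  16. access N: HIT. Next use of N: step 23. Cache: [N Q O C]
  17. access G: MISS, evict Q (next use: never). Cache: [N O C G]
  18. access O: HIT. Next use of O: step 20. Cache: [N O C G]
  19. access G: HIT. Next use of G: never. Cache: [N O C G]
  20. access O: HIT. Next use of O: never. Cache: [N O C G]
  21. access C: HIT. Next use of C: never. Cache: [N O C G]
  22. access V: MISS, evict O (next use: never). Cache: [N C G V]
  23. access N: HIT. Next use of N: never. Cache: [N C G V]
  24. access V: HIT. Next use of V: never. Cache: [N C G V]
Total: 16 hits, 8 misses, 4 evictions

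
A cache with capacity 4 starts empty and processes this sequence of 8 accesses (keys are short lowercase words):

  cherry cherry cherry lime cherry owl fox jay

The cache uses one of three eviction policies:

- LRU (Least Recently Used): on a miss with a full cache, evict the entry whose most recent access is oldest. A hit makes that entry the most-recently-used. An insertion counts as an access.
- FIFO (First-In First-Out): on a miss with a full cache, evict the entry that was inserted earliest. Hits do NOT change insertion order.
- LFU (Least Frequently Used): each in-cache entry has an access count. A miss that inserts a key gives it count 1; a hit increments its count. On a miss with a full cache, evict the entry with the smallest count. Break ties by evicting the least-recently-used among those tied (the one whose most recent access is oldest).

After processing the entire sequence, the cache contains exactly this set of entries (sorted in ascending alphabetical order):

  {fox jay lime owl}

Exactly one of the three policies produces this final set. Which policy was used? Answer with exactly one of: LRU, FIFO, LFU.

Simulating under each policy and comparing final sets:
  LRU: final set = {cherry fox jay owl} -> differs
  FIFO: final set = {fox jay lime owl} -> MATCHES target
  LFU: final set = {cherry fox jay owl} -> differs
Only FIFO produces the target set.

Answer: FIFO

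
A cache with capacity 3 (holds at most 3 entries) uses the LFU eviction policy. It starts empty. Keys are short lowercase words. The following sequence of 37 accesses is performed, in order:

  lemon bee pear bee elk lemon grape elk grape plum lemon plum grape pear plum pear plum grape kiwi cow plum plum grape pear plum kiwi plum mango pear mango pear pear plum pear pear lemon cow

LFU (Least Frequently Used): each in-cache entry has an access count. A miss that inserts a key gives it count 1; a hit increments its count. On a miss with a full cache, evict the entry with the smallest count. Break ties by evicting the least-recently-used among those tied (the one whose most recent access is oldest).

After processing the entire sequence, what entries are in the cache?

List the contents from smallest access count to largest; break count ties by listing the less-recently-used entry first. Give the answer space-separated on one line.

Answer: cow grape plum

Derivation:
LFU simulation (capacity=3):
  1. access lemon: MISS. Cache: [lemon(c=1)]
  2. access bee: MISS. Cache: [lemon(c=1) bee(c=1)]
  3. access pear: MISS. Cache: [lemon(c=1) bee(c=1) pear(c=1)]
  4. access bee: HIT, count now 2. Cache: [lemon(c=1) pear(c=1) bee(c=2)]
  5. access elk: MISS, evict lemon(c=1). Cache: [pear(c=1) elk(c=1) bee(c=2)]
  6. access lemon: MISS, evict pear(c=1). Cache: [elk(c=1) lemon(c=1) bee(c=2)]
  7. access grape: MISS, evict elk(c=1). Cache: [lemon(c=1) grape(c=1) bee(c=2)]
  8. access elk: MISS, evict lemon(c=1). Cache: [grape(c=1) elk(c=1) bee(c=2)]
  9. access grape: HIT, count now 2. Cache: [elk(c=1) bee(c=2) grape(c=2)]
  10. access plum: MISS, evict elk(c=1). Cache: [plum(c=1) bee(c=2) grape(c=2)]
  11. access lemon: MISS, evict plum(c=1). Cache: [lemon(c=1) bee(c=2) grape(c=2)]
  12. access plum: MISS, evict lemon(c=1). Cache: [plum(c=1) bee(c=2) grape(c=2)]
  13. access grape: HIT, count now 3. Cache: [plum(c=1) bee(c=2) grape(c=3)]
  14. access pear: MISS, evict plum(c=1). Cache: [pear(c=1) bee(c=2) grape(c=3)]
  15. access plum: MISS, evict pear(c=1). Cache: [plum(c=1) bee(c=2) grape(c=3)]
  16. access pear: MISS, evict plum(c=1). Cache: [pear(c=1) bee(c=2) grape(c=3)]
  17. access plum: MISS, evict pear(c=1). Cache: [plum(c=1) bee(c=2) grape(c=3)]
  18. access grape: HIT, count now 4. Cache: [plum(c=1) bee(c=2) grape(c=4)]
  19. access kiwi: MISS, evict plum(c=1). Cache: [kiwi(c=1) bee(c=2) grape(c=4)]
  20. access cow: MISS, evict kiwi(c=1). Cache: [cow(c=1) bee(c=2) grape(c=4)]
  21. access plum: MISS, evict cow(c=1). Cache: [plum(c=1) bee(c=2) grape(c=4)]
  22. access plum: HIT, count now 2. Cache: [bee(c=2) plum(c=2) grape(c=4)]
  23. access grape: HIT, count now 5. Cache: [bee(c=2) plum(c=2) grape(c=5)]
  24. access pear: MISS, evict bee(c=2). Cache: [pear(c=1) plum(c=2) grape(c=5)]
  25. access plum: HIT, count now 3. Cache: [pear(c=1) plum(c=3) grape(c=5)]
  26. access kiwi: MISS, evict pear(c=1). Cache: [kiwi(c=1) plum(c=3) grape(c=5)]
  27. access plum: HIT, count now 4. Cache: [kiwi(c=1) plum(c=4) grape(c=5)]
  28. access mango: MISS, evict kiwi(c=1). Cache: [mango(c=1) plum(c=4) grape(c=5)]
  29. access pear: MISS, evict mango(c=1). Cache: [pear(c=1) plum(c=4) grape(c=5)]
  30. access mango: MISS, evict pear(c=1). Cache: [mango(c=1) plum(c=4) grape(c=5)]
  31. access pear: MISS, evict mango(c=1). Cache: [pear(c=1) plum(c=4) grape(c=5)]
  32. access pear: HIT, count now 2. Cache: [pear(c=2) plum(c=4) grape(c=5)]
  33. access plum: HIT, count now 5. Cache: [pear(c=2) grape(c=5) plum(c=5)]
  34. access pear: HIT, count now 3. Cache: [pear(c=3) grape(c=5) plum(c=5)]
  35. access pear: HIT, count now 4. Cache: [pear(c=4) grape(c=5) plum(c=5)]
  36. access lemon: MISS, evict pear(c=4). Cache: [lemon(c=1) grape(c=5) plum(c=5)]
  37. access cow: MISS, evict lemon(c=1). Cache: [cow(c=1) grape(c=5) plum(c=5)]
Total: 12 hits, 25 misses, 22 evictions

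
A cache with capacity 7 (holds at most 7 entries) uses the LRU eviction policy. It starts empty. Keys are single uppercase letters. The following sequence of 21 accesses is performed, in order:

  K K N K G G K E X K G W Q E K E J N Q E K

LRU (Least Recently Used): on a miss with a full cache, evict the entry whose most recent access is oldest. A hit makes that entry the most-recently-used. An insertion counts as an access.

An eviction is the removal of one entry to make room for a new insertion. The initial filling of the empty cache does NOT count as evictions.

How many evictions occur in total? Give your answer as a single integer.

Answer: 2

Derivation:
LRU simulation (capacity=7):
  1. access K: MISS. Cache (LRU->MRU): [K]
  2. access K: HIT. Cache (LRU->MRU): [K]
  3. access N: MISS. Cache (LRU->MRU): [K N]
  4. access K: HIT. Cache (LRU->MRU): [N K]
  5. access G: MISS. Cache (LRU->MRU): [N K G]
  6. access G: HIT. Cache (LRU->MRU): [N K G]
  7. access K: HIT. Cache (LRU->MRU): [N G K]
  8. access E: MISS. Cache (LRU->MRU): [N G K E]
  9. access X: MISS. Cache (LRU->MRU): [N G K E X]
  10. access K: HIT. Cache (LRU->MRU): [N G E X K]
  11. access G: HIT. Cache (LRU->MRU): [N E X K G]
  12. access W: MISS. Cache (LRU->MRU): [N E X K G W]
  13. access Q: MISS. Cache (LRU->MRU): [N E X K G W Q]
  14. access E: HIT. Cache (LRU->MRU): [N X K G W Q E]
  15. access K: HIT. Cache (LRU->MRU): [N X G W Q E K]
  16. access E: HIT. Cache (LRU->MRU): [N X G W Q K E]
  17. access J: MISS, evict N. Cache (LRU->MRU): [X G W Q K E J]
  18. access N: MISS, evict X. Cache (LRU->MRU): [G W Q K E J N]
  19. access Q: HIT. Cache (LRU->MRU): [G W K E J N Q]
  20. access E: HIT. Cache (LRU->MRU): [G W K J N Q E]
  21. access K: HIT. Cache (LRU->MRU): [G W J N Q E K]
Total: 12 hits, 9 misses, 2 evictions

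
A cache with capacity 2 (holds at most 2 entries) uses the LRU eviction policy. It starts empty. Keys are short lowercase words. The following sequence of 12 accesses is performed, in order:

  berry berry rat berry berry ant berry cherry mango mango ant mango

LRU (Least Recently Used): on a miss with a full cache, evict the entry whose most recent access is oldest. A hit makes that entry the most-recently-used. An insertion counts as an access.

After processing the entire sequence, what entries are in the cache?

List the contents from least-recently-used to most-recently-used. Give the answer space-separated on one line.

LRU simulation (capacity=2):
  1. access berry: MISS. Cache (LRU->MRU): [berry]
  2. access berry: HIT. Cache (LRU->MRU): [berry]
  3. access rat: MISS. Cache (LRU->MRU): [berry rat]
  4. access berry: HIT. Cache (LRU->MRU): [rat berry]
  5. access berry: HIT. Cache (LRU->MRU): [rat berry]
  6. access ant: MISS, evict rat. Cache (LRU->MRU): [berry ant]
  7. access berry: HIT. Cache (LRU->MRU): [ant berry]
  8. access cherry: MISS, evict ant. Cache (LRU->MRU): [berry cherry]
  9. access mango: MISS, evict berry. Cache (LRU->MRU): [cherry mango]
  10. access mango: HIT. Cache (LRU->MRU): [cherry mango]
  11. access ant: MISS, evict cherry. Cache (LRU->MRU): [mango ant]
  12. access mango: HIT. Cache (LRU->MRU): [ant mango]
Total: 6 hits, 6 misses, 4 evictions

Answer: ant mango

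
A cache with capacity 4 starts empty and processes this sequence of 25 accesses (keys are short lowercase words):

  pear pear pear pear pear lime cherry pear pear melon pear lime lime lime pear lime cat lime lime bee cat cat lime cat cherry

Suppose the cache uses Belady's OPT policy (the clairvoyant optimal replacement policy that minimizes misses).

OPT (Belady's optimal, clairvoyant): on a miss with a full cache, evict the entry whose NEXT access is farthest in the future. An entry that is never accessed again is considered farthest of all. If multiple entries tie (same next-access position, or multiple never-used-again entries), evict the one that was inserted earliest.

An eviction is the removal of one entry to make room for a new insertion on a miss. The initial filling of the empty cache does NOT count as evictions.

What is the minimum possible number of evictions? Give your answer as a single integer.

Answer: 2

Derivation:
OPT (Belady) simulation (capacity=4):
  1. access pear: MISS. Cache: [pear]
  2. access pear: HIT. Next use of pear: step 3. Cache: [pear]
  3. access pear: HIT. Next use of pear: step 4. Cache: [pear]
  4. access pear: HIT. Next use of pear: step 5. Cache: [pear]
  5. access pear: HIT. Next use of pear: step 8. Cache: [pear]
  6. access lime: MISS. Cache: [pear lime]
  7. access cherry: MISS. Cache: [pear lime cherry]
  8. access pear: HIT. Next use of pear: step 9. Cache: [pear lime cherry]
  9. access pear: HIT. Next use of pear: step 11. Cache: [pear lime cherry]
  10. access melon: MISS. Cache: [pear lime cherry melon]
  11. access pear: HIT. Next use of pear: step 15. Cache: [pear lime cherry melon]
  12. access lime: HIT. Next use of lime: step 13. Cache: [pear lime cherry melon]
  13. access lime: HIT. Next use of lime: step 14. Cache: [pear lime cherry melon]
  14. access lime: HIT. Next use of lime: step 16. Cache: [pear lime cherry melon]
  15. access pear: HIT. Next use of pear: never. Cache: [pear lime cherry melon]
  16. access lime: HIT. Next use of lime: step 18. Cache: [pear lime cherry melon]
  17. access cat: MISS, evict pear (next use: never). Cache: [lime cherry melon cat]
  18. access lime: HIT. Next use of lime: step 19. Cache: [lime cherry melon cat]
  19. access lime: HIT. Next use of lime: step 23. Cache: [lime cherry melon cat]
  20. access bee: MISS, evict melon (next use: never). Cache: [lime cherry cat bee]
  21. access cat: HIT. Next use of cat: step 22. Cache: [lime cherry cat bee]
  22. access cat: HIT. Next use of cat: step 24. Cache: [lime cherry cat bee]
  23. access lime: HIT. Next use of lime: never. Cache: [lime cherry cat bee]
  24. access cat: HIT. Next use of cat: never. Cache: [lime cherry cat bee]
  25. access cherry: HIT. Next use of cherry: never. Cache: [lime cherry cat bee]
Total: 19 hits, 6 misses, 2 evictions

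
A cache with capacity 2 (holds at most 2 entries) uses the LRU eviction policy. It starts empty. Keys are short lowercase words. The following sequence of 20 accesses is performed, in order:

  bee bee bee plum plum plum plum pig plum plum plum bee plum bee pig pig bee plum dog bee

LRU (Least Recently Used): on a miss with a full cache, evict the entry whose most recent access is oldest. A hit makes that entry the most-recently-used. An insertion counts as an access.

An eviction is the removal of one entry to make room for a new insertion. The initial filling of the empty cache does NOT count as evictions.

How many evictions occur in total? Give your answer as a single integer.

Answer: 6

Derivation:
LRU simulation (capacity=2):
  1. access bee: MISS. Cache (LRU->MRU): [bee]
  2. access bee: HIT. Cache (LRU->MRU): [bee]
  3. access bee: HIT. Cache (LRU->MRU): [bee]
  4. access plum: MISS. Cache (LRU->MRU): [bee plum]
  5. access plum: HIT. Cache (LRU->MRU): [bee plum]
  6. access plum: HIT. Cache (LRU->MRU): [bee plum]
  7. access plum: HIT. Cache (LRU->MRU): [bee plum]
  8. access pig: MISS, evict bee. Cache (LRU->MRU): [plum pig]
  9. access plum: HIT. Cache (LRU->MRU): [pig plum]
  10. access plum: HIT. Cache (LRU->MRU): [pig plum]
  11. access plum: HIT. Cache (LRU->MRU): [pig plum]
  12. access bee: MISS, evict pig. Cache (LRU->MRU): [plum bee]
  13. access plum: HIT. Cache (LRU->MRU): [bee plum]
  14. access bee: HIT. Cache (LRU->MRU): [plum bee]
  15. access pig: MISS, evict plum. Cache (LRU->MRU): [bee pig]
  16. access pig: HIT. Cache (LRU->MRU): [bee pig]
  17. access bee: HIT. Cache (LRU->MRU): [pig bee]
  18. access plum: MISS, evict pig. Cache (LRU->MRU): [bee plum]
  19. access dog: MISS, evict bee. Cache (LRU->MRU): [plum dog]
  20. access bee: MISS, evict plum. Cache (LRU->MRU): [dog bee]
Total: 12 hits, 8 misses, 6 evictions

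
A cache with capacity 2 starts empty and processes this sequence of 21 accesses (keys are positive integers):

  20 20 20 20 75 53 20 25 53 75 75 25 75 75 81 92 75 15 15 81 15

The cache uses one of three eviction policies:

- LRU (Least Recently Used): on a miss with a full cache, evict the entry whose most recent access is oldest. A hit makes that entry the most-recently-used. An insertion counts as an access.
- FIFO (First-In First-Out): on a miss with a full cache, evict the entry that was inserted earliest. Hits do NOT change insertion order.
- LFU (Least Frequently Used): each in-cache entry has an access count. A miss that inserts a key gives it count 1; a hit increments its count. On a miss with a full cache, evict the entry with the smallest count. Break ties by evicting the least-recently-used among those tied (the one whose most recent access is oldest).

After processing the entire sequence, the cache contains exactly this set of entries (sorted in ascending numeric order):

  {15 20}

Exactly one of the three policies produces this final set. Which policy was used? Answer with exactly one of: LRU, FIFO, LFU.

Answer: LFU

Derivation:
Simulating under each policy and comparing final sets:
  LRU: final set = {15 81} -> differs
  FIFO: final set = {15 81} -> differs
  LFU: final set = {15 20} -> MATCHES target
Only LFU produces the target set.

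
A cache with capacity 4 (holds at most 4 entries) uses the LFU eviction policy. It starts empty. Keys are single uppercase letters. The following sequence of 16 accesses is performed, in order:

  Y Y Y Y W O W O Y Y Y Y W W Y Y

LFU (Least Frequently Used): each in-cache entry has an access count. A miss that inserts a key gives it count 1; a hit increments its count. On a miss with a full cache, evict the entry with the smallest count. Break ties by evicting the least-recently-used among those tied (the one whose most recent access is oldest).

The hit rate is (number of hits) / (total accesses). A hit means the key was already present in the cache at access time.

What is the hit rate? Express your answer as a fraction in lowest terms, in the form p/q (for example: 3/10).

Answer: 13/16

Derivation:
LFU simulation (capacity=4):
  1. access Y: MISS. Cache: [Y(c=1)]
  2. access Y: HIT, count now 2. Cache: [Y(c=2)]
  3. access Y: HIT, count now 3. Cache: [Y(c=3)]
  4. access Y: HIT, count now 4. Cache: [Y(c=4)]
  5. access W: MISS. Cache: [W(c=1) Y(c=4)]
  6. access O: MISS. Cache: [W(c=1) O(c=1) Y(c=4)]
  7. access W: HIT, count now 2. Cache: [O(c=1) W(c=2) Y(c=4)]
  8. access O: HIT, count now 2. Cache: [W(c=2) O(c=2) Y(c=4)]
  9. access Y: HIT, count now 5. Cache: [W(c=2) O(c=2) Y(c=5)]
  10. access Y: HIT, count now 6. Cache: [W(c=2) O(c=2) Y(c=6)]
  11. access Y: HIT, count now 7. Cache: [W(c=2) O(c=2) Y(c=7)]
  12. access Y: HIT, count now 8. Cache: [W(c=2) O(c=2) Y(c=8)]
  13. access W: HIT, count now 3. Cache: [O(c=2) W(c=3) Y(c=8)]
  14. access W: HIT, count now 4. Cache: [O(c=2) W(c=4) Y(c=8)]
  15. access Y: HIT, count now 9. Cache: [O(c=2) W(c=4) Y(c=9)]
  16. access Y: HIT, count now 10. Cache: [O(c=2) W(c=4) Y(c=10)]
Total: 13 hits, 3 misses, 0 evictions

Hit rate = 13/16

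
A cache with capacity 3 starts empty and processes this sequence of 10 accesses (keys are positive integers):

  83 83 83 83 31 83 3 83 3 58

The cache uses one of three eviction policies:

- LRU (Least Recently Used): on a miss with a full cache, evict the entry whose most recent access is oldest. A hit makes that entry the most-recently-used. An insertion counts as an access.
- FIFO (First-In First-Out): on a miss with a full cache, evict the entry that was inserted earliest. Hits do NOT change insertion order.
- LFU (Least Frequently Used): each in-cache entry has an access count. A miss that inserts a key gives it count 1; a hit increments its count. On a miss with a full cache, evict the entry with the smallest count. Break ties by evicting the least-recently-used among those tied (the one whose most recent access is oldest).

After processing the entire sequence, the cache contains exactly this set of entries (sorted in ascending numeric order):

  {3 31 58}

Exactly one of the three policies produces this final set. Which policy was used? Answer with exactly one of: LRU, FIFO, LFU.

Simulating under each policy and comparing final sets:
  LRU: final set = {3 58 83} -> differs
  FIFO: final set = {3 31 58} -> MATCHES target
  LFU: final set = {3 58 83} -> differs
Only FIFO produces the target set.

Answer: FIFO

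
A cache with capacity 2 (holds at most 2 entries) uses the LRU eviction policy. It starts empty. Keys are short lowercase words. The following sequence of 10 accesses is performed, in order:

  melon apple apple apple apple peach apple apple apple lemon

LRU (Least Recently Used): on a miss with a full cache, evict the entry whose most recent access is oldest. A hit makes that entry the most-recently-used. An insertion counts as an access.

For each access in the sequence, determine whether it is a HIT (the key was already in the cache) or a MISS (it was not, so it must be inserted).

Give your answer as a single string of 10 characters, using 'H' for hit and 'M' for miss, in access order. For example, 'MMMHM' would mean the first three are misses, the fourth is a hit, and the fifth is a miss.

LRU simulation (capacity=2):
  1. access melon: MISS. Cache (LRU->MRU): [melon]
  2. access apple: MISS. Cache (LRU->MRU): [melon apple]
  3. access apple: HIT. Cache (LRU->MRU): [melon apple]
  4. access apple: HIT. Cache (LRU->MRU): [melon apple]
  5. access apple: HIT. Cache (LRU->MRU): [melon apple]
  6. access peach: MISS, evict melon. Cache (LRU->MRU): [apple peach]
  7. access apple: HIT. Cache (LRU->MRU): [peach apple]
  8. access apple: HIT. Cache (LRU->MRU): [peach apple]
  9. access apple: HIT. Cache (LRU->MRU): [peach apple]
  10. access lemon: MISS, evict peach. Cache (LRU->MRU): [apple lemon]
Total: 6 hits, 4 misses, 2 evictions

Answer: MMHHHMHHHM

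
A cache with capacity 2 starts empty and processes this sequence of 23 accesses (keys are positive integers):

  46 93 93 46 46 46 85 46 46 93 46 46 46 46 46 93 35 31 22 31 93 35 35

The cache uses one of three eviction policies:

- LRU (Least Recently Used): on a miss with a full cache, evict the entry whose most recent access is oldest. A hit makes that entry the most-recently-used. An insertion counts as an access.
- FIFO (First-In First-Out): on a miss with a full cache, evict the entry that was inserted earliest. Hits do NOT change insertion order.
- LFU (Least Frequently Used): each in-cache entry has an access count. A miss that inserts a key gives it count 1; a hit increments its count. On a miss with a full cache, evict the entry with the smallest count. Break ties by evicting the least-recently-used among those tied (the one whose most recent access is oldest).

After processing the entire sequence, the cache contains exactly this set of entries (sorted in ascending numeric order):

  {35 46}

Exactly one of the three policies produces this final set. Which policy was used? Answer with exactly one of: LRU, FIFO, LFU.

Simulating under each policy and comparing final sets:
  LRU: final set = {35 93} -> differs
  FIFO: final set = {35 93} -> differs
  LFU: final set = {35 46} -> MATCHES target
Only LFU produces the target set.

Answer: LFU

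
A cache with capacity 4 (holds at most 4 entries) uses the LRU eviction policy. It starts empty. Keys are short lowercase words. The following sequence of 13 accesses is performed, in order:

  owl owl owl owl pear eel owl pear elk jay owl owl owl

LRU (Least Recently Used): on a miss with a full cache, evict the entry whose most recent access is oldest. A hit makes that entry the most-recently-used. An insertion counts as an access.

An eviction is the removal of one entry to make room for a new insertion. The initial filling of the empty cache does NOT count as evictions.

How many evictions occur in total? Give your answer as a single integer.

LRU simulation (capacity=4):
  1. access owl: MISS. Cache (LRU->MRU): [owl]
  2. access owl: HIT. Cache (LRU->MRU): [owl]
  3. access owl: HIT. Cache (LRU->MRU): [owl]
  4. access owl: HIT. Cache (LRU->MRU): [owl]
  5. access pear: MISS. Cache (LRU->MRU): [owl pear]
  6. access eel: MISS. Cache (LRU->MRU): [owl pear eel]
  7. access owl: HIT. Cache (LRU->MRU): [pear eel owl]
  8. access pear: HIT. Cache (LRU->MRU): [eel owl pear]
  9. access elk: MISS. Cache (LRU->MRU): [eel owl pear elk]
  10. access jay: MISS, evict eel. Cache (LRU->MRU): [owl pear elk jay]
  11. access owl: HIT. Cache (LRU->MRU): [pear elk jay owl]
  12. access owl: HIT. Cache (LRU->MRU): [pear elk jay owl]
  13. access owl: HIT. Cache (LRU->MRU): [pear elk jay owl]
Total: 8 hits, 5 misses, 1 evictions

Answer: 1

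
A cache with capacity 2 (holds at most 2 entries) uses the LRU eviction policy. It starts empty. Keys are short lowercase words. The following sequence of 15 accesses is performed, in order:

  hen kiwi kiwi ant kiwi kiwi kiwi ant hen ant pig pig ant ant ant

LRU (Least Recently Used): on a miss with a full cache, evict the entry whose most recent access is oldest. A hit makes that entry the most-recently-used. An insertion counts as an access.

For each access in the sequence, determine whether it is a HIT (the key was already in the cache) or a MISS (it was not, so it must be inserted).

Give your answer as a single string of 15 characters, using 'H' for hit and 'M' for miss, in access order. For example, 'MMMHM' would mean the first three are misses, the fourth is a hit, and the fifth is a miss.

Answer: MMHMHHHHMHMHHHH

Derivation:
LRU simulation (capacity=2):
  1. access hen: MISS. Cache (LRU->MRU): [hen]
  2. access kiwi: MISS. Cache (LRU->MRU): [hen kiwi]
  3. access kiwi: HIT. Cache (LRU->MRU): [hen kiwi]
  4. access ant: MISS, evict hen. Cache (LRU->MRU): [kiwi ant]
  5. access kiwi: HIT. Cache (LRU->MRU): [ant kiwi]
  6. access kiwi: HIT. Cache (LRU->MRU): [ant kiwi]
  7. access kiwi: HIT. Cache (LRU->MRU): [ant kiwi]
  8. access ant: HIT. Cache (LRU->MRU): [kiwi ant]
  9. access hen: MISS, evict kiwi. Cache (LRU->MRU): [ant hen]
  10. access ant: HIT. Cache (LRU->MRU): [hen ant]
  11. access pig: MISS, evict hen. Cache (LRU->MRU): [ant pig]
  12. access pig: HIT. Cache (LRU->MRU): [ant pig]
  13. access ant: HIT. Cache (LRU->MRU): [pig ant]
  14. access ant: HIT. Cache (LRU->MRU): [pig ant]
  15. access ant: HIT. Cache (LRU->MRU): [pig ant]
Total: 10 hits, 5 misses, 3 evictions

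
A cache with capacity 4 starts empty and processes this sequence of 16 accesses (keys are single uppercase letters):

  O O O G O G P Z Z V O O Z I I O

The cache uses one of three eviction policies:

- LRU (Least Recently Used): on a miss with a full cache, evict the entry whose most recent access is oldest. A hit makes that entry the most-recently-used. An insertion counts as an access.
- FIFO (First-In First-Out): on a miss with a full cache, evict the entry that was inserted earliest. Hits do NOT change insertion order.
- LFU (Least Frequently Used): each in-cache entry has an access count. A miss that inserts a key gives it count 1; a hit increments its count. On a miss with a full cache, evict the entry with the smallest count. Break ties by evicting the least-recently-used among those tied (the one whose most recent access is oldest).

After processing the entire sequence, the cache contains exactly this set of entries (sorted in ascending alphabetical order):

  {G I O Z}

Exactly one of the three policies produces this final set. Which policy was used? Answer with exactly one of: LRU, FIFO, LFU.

Simulating under each policy and comparing final sets:
  LRU: final set = {I O V Z} -> differs
  FIFO: final set = {I O V Z} -> differs
  LFU: final set = {G I O Z} -> MATCHES target
Only LFU produces the target set.

Answer: LFU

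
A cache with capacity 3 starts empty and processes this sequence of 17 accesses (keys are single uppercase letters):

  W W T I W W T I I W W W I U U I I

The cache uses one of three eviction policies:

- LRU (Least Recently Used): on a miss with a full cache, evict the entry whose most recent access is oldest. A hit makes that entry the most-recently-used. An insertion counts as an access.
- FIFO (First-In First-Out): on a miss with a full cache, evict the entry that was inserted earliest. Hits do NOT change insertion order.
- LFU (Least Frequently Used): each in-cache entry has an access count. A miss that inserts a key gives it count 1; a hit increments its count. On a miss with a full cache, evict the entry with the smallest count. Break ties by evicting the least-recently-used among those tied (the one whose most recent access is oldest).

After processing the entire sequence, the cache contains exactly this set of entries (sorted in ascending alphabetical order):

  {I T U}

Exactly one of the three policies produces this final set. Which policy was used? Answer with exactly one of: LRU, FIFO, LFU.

Answer: FIFO

Derivation:
Simulating under each policy and comparing final sets:
  LRU: final set = {I U W} -> differs
  FIFO: final set = {I T U} -> MATCHES target
  LFU: final set = {I U W} -> differs
Only FIFO produces the target set.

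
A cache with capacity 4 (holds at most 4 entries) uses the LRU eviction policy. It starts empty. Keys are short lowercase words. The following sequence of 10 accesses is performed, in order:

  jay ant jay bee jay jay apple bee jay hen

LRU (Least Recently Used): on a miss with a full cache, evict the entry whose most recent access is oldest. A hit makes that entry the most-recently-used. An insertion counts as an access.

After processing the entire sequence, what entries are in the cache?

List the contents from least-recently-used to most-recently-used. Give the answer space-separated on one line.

LRU simulation (capacity=4):
  1. access jay: MISS. Cache (LRU->MRU): [jay]
  2. access ant: MISS. Cache (LRU->MRU): [jay ant]
  3. access jay: HIT. Cache (LRU->MRU): [ant jay]
  4. access bee: MISS. Cache (LRU->MRU): [ant jay bee]
  5. access jay: HIT. Cache (LRU->MRU): [ant bee jay]
  6. access jay: HIT. Cache (LRU->MRU): [ant bee jay]
  7. access apple: MISS. Cache (LRU->MRU): [ant bee jay apple]
  8. access bee: HIT. Cache (LRU->MRU): [ant jay apple bee]
  9. access jay: HIT. Cache (LRU->MRU): [ant apple bee jay]
  10. access hen: MISS, evict ant. Cache (LRU->MRU): [apple bee jay hen]
Total: 5 hits, 5 misses, 1 evictions

Answer: apple bee jay hen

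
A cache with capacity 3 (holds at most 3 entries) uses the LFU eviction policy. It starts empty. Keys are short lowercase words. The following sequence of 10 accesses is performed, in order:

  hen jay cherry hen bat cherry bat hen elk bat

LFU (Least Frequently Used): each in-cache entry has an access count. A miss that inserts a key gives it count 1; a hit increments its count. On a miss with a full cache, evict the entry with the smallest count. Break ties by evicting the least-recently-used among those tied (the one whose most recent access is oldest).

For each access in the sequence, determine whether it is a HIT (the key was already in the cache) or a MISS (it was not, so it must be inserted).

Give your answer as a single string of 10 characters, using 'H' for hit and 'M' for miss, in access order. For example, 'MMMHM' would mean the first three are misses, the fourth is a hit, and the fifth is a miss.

LFU simulation (capacity=3):
  1. access hen: MISS. Cache: [hen(c=1)]
  2. access jay: MISS. Cache: [hen(c=1) jay(c=1)]
  3. access cherry: MISS. Cache: [hen(c=1) jay(c=1) cherry(c=1)]
  4. access hen: HIT, count now 2. Cache: [jay(c=1) cherry(c=1) hen(c=2)]
  5. access bat: MISS, evict jay(c=1). Cache: [cherry(c=1) bat(c=1) hen(c=2)]
  6. access cherry: HIT, count now 2. Cache: [bat(c=1) hen(c=2) cherry(c=2)]
  7. access bat: HIT, count now 2. Cache: [hen(c=2) cherry(c=2) bat(c=2)]
  8. access hen: HIT, count now 3. Cache: [cherry(c=2) bat(c=2) hen(c=3)]
  9. access elk: MISS, evict cherry(c=2). Cache: [elk(c=1) bat(c=2) hen(c=3)]
  10. access bat: HIT, count now 3. Cache: [elk(c=1) hen(c=3) bat(c=3)]
Total: 5 hits, 5 misses, 2 evictions

Answer: MMMHMHHHMH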